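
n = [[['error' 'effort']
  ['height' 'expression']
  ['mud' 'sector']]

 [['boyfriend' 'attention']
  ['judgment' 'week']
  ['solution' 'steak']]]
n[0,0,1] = 'effort'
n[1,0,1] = 'attention'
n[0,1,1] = 'expression'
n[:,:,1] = [['effort', 'expression', 'sector'], ['attention', 'week', 'steak']]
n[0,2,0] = 'mud'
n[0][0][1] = 'effort'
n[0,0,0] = 'error'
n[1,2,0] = 'solution'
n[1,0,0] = 'boyfriend'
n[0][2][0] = 'mud'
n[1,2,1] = 'steak'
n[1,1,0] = 'judgment'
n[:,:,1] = [['effort', 'expression', 'sector'], ['attention', 'week', 'steak']]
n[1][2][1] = 'steak'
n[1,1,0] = 'judgment'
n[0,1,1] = 'expression'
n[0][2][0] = 'mud'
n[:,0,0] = ['error', 'boyfriend']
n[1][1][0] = 'judgment'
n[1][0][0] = 'boyfriend'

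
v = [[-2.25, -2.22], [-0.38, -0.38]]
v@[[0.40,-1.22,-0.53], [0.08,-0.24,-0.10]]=[[-1.08, 3.28, 1.41], [-0.18, 0.55, 0.24]]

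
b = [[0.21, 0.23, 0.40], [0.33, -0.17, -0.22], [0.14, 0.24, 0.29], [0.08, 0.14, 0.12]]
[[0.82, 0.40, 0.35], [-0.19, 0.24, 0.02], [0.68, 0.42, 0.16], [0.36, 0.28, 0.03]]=b@[[0.72, 1.22, 0.37], [1.38, 1.95, -1.19], [0.87, -0.75, 1.37]]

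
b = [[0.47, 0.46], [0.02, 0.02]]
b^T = [[0.47, 0.02],[0.46, 0.02]]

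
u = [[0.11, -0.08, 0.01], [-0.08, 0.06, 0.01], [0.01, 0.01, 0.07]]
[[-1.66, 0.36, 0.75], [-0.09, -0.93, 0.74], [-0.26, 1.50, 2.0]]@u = [[-0.2, 0.16, 0.04],  [0.07, -0.04, 0.04],  [-0.13, 0.13, 0.15]]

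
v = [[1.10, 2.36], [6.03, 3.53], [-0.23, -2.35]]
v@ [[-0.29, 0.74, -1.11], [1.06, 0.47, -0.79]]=[[2.18, 1.92, -3.09], [1.99, 6.12, -9.48], [-2.42, -1.27, 2.11]]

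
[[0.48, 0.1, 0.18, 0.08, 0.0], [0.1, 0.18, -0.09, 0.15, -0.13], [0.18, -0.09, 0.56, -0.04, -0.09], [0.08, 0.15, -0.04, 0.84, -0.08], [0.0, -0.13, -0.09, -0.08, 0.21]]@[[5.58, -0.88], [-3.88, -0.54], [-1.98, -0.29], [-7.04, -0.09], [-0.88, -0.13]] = [[1.37, -0.54], [-0.9, -0.16], [0.61, -0.26], [-5.90, -0.2], [1.06, 0.08]]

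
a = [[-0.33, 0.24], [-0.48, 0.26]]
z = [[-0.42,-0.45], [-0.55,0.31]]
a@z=[[0.01, 0.22], [0.06, 0.3]]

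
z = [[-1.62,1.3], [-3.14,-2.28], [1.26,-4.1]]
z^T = [[-1.62, -3.14, 1.26], [1.30, -2.28, -4.10]]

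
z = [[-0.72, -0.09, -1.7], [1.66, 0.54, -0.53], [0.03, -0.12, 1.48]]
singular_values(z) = [2.33, 1.87, 0.01]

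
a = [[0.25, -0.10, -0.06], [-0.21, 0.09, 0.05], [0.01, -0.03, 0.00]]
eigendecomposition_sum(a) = [[0.25,  -0.1,  -0.06],[-0.22,  0.08,  0.05],[0.03,  -0.01,  -0.01]] + [[0.00, 0.00, 0.0], [0.0, 0.00, 0.0], [0.0, 0.0, 0.0]] + [[-0.0, -0.00, 0.0],[0.01, 0.01, -0.00],[-0.02, -0.02, 0.01]]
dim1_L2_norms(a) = [0.28, 0.23, 0.03]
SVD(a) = [[-0.76, -0.15, 0.63],[0.65, -0.10, 0.76],[-0.06, 0.98, 0.17]] @ diag([0.3622026152168519, 0.024683051247120915, 0.00011185349877457033]) @ [[-0.90, 0.38, 0.22],[-0.34, -0.92, 0.18],[0.27, 0.09, 0.96]]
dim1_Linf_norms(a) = [0.25, 0.21, 0.03]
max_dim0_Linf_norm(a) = 0.25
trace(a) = 0.34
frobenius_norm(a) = 0.36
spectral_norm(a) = 0.36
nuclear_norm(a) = 0.39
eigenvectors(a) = [[-0.76, 0.26, 0.11], [0.65, 0.08, -0.3], [-0.08, 0.96, 0.95]]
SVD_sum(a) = [[0.25,-0.1,-0.06], [-0.21,0.09,0.05], [0.02,-0.01,-0.00]] + [[0.00, 0.0, -0.0], [0.0, 0.0, -0.00], [-0.01, -0.02, 0.00]] + [[0.0, 0.00, 0.0],[0.00, 0.00, 0.00],[0.00, 0.0, 0.00]]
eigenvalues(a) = [0.33, 0.0, 0.01]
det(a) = 0.00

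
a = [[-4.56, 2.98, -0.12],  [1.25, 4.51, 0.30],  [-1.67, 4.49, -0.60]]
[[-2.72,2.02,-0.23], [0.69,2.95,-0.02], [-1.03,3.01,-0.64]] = a @ [[0.59,-0.01,0.00], [-0.01,0.66,-0.05], [0.00,-0.05,0.70]]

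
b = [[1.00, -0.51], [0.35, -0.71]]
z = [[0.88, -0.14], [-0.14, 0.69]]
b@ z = [[0.95, -0.49], [0.41, -0.54]]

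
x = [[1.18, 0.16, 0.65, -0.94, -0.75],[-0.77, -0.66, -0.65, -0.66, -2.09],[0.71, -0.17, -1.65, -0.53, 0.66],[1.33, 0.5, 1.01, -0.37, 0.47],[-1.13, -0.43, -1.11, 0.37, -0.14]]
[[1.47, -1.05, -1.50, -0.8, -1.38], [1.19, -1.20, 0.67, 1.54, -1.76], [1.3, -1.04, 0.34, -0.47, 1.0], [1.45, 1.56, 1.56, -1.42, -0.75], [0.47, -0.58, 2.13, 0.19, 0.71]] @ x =[[1.97, 1.38, 4.84, -0.11, -0.08],[6.84, 2.40, 3.96, -1.9, 3.03],[0.82, 0.17, -0.62, -0.17, 1.06],[0.58, -1.45, -3.25, -2.97, -3.88],[1.96, -0.11, -3.43, -1.00, 2.26]]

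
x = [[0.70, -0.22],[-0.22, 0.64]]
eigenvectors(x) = [[0.75, 0.66], [-0.66, 0.75]]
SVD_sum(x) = [[0.51,-0.44], [-0.44,0.39]] + [[0.19, 0.22], [0.22, 0.25]]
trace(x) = 1.34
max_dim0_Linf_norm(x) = 0.7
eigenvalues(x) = [0.89, 0.45]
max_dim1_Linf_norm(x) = 0.7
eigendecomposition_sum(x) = [[0.51, -0.44],[-0.44, 0.39]] + [[0.19, 0.22], [0.22, 0.25]]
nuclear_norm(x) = 1.34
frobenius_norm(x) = 1.00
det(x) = 0.40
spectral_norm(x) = 0.89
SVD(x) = [[-0.75, 0.66], [0.66, 0.75]] @ diag([0.8920360331117453, 0.4479639668882549]) @ [[-0.75, 0.66], [0.66, 0.75]]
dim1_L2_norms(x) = [0.73, 0.68]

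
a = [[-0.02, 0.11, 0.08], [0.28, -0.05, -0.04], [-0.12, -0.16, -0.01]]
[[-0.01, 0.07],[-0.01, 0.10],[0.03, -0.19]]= a @ [[-0.07,0.49], [-0.12,0.86], [0.03,-0.18]]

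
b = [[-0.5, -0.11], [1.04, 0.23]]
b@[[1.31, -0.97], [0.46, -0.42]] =[[-0.71, 0.53], [1.47, -1.11]]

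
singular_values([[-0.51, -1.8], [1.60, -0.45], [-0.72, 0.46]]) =[1.92, 1.81]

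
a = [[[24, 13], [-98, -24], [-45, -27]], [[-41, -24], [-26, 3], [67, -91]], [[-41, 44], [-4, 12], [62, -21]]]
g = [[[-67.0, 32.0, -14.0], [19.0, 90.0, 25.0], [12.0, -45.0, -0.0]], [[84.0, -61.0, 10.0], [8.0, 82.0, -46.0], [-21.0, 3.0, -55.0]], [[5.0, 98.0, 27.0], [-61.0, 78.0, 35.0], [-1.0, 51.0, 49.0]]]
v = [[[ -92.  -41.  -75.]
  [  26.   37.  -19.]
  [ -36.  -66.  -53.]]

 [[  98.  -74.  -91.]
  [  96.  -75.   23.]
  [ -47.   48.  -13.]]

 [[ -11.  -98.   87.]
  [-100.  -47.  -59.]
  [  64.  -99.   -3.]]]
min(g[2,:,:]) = -61.0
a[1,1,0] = -26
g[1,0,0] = 84.0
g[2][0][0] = 5.0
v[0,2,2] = -53.0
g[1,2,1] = 3.0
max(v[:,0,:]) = 98.0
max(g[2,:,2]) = 49.0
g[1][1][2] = -46.0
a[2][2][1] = -21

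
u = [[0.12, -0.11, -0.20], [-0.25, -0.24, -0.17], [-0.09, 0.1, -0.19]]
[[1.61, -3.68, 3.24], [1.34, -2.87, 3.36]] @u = [[0.82, 1.03, -0.31], [0.58, 0.88, -0.42]]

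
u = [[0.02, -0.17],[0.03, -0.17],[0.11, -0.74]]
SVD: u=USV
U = [[-0.22,0.74],[-0.22,-0.67],[-0.95,-0.01]]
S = [0.79, 0.01]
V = [[-0.15,0.99], [-0.99,-0.15]]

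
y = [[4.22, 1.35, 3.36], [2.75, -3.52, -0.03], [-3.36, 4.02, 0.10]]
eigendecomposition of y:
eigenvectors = [[-0.22,-0.81,-0.54], [-0.66,-0.35,-0.38], [0.72,0.48,0.75]]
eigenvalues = [-2.56, 2.83, 0.53]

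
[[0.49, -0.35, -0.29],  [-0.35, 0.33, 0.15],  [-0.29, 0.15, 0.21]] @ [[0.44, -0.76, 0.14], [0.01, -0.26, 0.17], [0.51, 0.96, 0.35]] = [[0.06, -0.56, -0.09],[-0.07, 0.32, 0.06],[-0.02, 0.38, 0.06]]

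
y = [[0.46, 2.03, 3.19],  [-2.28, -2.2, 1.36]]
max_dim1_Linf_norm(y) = 3.19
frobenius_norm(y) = 5.14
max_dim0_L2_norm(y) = 3.47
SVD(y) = [[-0.93, 0.36], [0.36, 0.93]] @ diag([3.8677137590926063, 3.38192109277046]) @ [[-0.32, -0.69, -0.64], [-0.58, -0.39, 0.71]]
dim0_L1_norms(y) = [2.74, 4.23, 4.55]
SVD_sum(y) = [[1.16, 2.51, 2.33], [-0.45, -0.96, -0.89]] + [[-0.7, -0.48, 0.86], [-1.83, -1.24, 2.25]]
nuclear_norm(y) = 7.25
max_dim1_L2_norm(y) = 3.81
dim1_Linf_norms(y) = [3.19, 2.28]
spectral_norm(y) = 3.87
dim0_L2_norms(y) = [2.33, 2.99, 3.47]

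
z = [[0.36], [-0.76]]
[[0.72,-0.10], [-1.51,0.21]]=z@[[1.99, -0.27]]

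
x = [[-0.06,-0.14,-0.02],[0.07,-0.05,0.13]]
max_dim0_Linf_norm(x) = 0.14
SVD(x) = [[0.26, 0.97], [0.97, -0.26]] @ diag([0.15605483935916545, 0.15344994986178742]) @ [[0.33, -0.54, 0.77],[-0.49, -0.80, -0.34]]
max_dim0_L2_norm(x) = 0.15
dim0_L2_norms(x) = [0.09, 0.15, 0.13]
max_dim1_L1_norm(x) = 0.25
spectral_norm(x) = 0.16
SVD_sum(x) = [[0.01,-0.02,0.03], [0.05,-0.08,0.12]] + [[-0.07, -0.12, -0.05], [0.02, 0.03, 0.01]]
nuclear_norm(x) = 0.31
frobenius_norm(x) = 0.22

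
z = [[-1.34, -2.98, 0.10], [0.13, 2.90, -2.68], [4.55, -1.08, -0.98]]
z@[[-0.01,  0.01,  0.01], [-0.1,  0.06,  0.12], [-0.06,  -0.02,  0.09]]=[[0.31,-0.19,-0.36], [-0.13,0.23,0.11], [0.12,0.0,-0.17]]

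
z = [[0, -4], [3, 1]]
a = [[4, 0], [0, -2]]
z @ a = [[0, 8], [12, -2]]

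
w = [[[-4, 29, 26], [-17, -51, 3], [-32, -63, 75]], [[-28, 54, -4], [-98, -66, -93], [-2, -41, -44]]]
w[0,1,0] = -17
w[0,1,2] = 3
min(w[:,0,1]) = 29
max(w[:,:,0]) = -2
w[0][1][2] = 3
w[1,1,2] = -93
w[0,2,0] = -32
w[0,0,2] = 26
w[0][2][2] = 75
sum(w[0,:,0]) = -53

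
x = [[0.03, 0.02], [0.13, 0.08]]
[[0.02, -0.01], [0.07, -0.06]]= x @ [[0.53, -0.40], [0.05, -0.04]]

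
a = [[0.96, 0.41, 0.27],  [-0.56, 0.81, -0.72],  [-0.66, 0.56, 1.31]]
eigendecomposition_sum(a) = [[(0.22+0.29j), 0.14-0.26j, 0.28-0.07j], [-0.68+0.09j, (0.3+0.46j), (-0.14+0.51j)], [(0.07+0.58j), (0.39-0.25j), (0.43+0.12j)]] + [[(0.22-0.29j), (0.14+0.26j), 0.28+0.07j], [(-0.68-0.09j), (0.3-0.46j), (-0.14-0.51j)], [0.07-0.58j, 0.39+0.25j, (0.43-0.12j)]] + [[0.51+0.00j, 0.14-0.00j, -0.28-0.00j], [0.80+0.00j, 0.22-0.00j, -0.44-0.00j], [(-0.8-0j), (-0.22+0j), 0.45+0.00j]]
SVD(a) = [[-0.00, -0.57, -0.82], [-0.12, 0.82, -0.56], [0.99, 0.10, -0.07]] @ diag([1.5747454840213377, 1.322908859783078, 0.9413229038230396]) @ [[-0.37,0.29,0.88], [-0.81,0.37,-0.46], [-0.46,-0.88,0.1]]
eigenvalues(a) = [(0.95+0.87j), (0.95-0.87j), (1.18+0j)]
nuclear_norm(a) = 3.84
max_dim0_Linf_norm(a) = 1.31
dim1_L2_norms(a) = [1.08, 1.22, 1.57]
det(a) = 1.96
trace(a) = 3.08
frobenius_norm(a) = 2.26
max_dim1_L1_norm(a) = 2.53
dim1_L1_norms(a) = [1.64, 2.09, 2.53]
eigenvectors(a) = [[(-0.19-0.33j), (-0.19+0.33j), (-0.41+0j)],  [(0.71+0j), 0.71-0.00j, -0.64+0.00j],  [0.01-0.60j, (0.01+0.6j), (0.65+0j)]]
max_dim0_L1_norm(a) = 2.3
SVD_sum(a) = [[0.0, -0.00, -0.0], [0.07, -0.05, -0.17], [-0.59, 0.46, 1.38]] + [[0.6, -0.27, 0.35], [-0.87, 0.4, -0.50], [-0.1, 0.05, -0.06]] + [[0.36, 0.69, -0.08], [0.24, 0.47, -0.05], [0.03, 0.06, -0.01]]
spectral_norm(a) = 1.57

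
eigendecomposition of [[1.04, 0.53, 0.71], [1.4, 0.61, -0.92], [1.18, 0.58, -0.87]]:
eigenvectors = [[0.74, 0.39, 0.43], [0.52, -0.7, -0.9], [0.43, -0.60, -0.01]]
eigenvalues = [1.83, -0.97, -0.08]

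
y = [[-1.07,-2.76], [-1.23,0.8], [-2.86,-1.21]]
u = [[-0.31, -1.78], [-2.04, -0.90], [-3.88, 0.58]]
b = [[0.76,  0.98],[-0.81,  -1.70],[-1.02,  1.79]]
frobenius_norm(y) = 4.53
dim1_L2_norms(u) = [1.81, 2.23, 3.92]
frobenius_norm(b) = 3.05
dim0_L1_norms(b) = [2.59, 4.47]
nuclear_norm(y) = 6.16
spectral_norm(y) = 3.97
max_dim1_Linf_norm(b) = 1.79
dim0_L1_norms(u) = [6.23, 3.26]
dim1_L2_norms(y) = [2.96, 1.47, 3.11]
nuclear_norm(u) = 6.47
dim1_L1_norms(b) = [1.74, 2.51, 2.81]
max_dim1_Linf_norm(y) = 2.86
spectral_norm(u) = 4.39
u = b + y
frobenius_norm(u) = 4.86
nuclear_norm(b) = 4.16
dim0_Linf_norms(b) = [1.02, 1.79]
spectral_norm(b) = 2.66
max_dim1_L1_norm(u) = 4.46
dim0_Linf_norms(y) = [2.86, 2.76]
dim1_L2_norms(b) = [1.24, 1.88, 2.06]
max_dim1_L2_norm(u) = 3.92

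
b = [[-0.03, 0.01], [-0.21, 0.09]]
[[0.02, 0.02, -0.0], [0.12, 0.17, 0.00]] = b @[[-0.61, -0.65, 0.27],[-0.06, 0.33, 0.64]]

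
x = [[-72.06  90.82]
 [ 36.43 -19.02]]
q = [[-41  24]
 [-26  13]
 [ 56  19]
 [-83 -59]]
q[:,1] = [24, 13, 19, -59]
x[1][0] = 36.43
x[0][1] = 90.82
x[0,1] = 90.82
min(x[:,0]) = -72.06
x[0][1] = 90.82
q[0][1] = 24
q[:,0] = [-41, -26, 56, -83]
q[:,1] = [24, 13, 19, -59]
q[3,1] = -59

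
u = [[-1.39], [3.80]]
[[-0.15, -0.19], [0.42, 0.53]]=u @ [[0.11, 0.14]]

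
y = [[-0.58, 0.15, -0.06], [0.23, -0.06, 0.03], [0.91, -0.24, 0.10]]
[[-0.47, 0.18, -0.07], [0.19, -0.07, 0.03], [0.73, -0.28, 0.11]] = y @[[0.77, -0.12, 0.03],[-0.12, 0.67, -0.09],[0.03, -0.09, 0.62]]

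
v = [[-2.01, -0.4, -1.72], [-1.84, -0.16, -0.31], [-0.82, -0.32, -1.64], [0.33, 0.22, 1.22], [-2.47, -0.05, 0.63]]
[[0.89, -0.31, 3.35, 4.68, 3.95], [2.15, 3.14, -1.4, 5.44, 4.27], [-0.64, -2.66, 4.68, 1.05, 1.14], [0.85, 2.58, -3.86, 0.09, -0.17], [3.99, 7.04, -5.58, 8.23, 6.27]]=v @ [[-1.44,-2.16,1.31,-3.28,-2.37], [1.54,0.01,0.77,2.88,-0.60], [0.81,2.70,-3.66,0.44,0.61]]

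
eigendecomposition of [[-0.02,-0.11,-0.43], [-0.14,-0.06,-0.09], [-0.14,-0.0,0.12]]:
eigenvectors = [[-0.80, 0.74, 0.21], [0.16, 0.62, -0.95], [0.58, 0.27, 0.24]]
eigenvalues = [0.31, -0.27, -0.01]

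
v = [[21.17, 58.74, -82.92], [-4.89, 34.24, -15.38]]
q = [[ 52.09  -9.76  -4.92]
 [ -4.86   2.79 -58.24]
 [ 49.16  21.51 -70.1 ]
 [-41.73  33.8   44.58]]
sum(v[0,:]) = -3.010000000000005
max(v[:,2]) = -15.38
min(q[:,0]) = -41.73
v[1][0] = -4.89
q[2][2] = -70.1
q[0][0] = 52.09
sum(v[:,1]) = 92.98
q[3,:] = [-41.73, 33.8, 44.58]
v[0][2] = -82.92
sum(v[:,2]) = -98.3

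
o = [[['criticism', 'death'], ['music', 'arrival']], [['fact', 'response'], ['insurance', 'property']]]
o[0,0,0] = 'criticism'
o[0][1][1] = 'arrival'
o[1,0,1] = 'response'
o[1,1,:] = ['insurance', 'property']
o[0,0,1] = 'death'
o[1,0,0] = 'fact'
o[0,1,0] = 'music'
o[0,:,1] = ['death', 'arrival']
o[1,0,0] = 'fact'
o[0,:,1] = ['death', 'arrival']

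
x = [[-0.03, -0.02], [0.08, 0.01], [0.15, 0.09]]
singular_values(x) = [0.19, 0.03]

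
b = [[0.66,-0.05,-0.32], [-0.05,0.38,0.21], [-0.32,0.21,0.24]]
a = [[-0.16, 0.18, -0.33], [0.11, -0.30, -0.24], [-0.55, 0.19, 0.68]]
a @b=[[-0.01, 0.01, 0.01], [0.16, -0.17, -0.16], [-0.59, 0.24, 0.38]]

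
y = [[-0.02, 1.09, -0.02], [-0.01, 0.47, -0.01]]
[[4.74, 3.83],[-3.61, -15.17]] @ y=[[-0.13,6.97,-0.13], [0.22,-11.06,0.22]]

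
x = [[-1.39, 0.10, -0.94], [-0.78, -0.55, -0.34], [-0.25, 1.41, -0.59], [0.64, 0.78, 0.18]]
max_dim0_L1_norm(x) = 3.06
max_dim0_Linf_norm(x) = 1.41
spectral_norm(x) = 2.05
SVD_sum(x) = [[-1.41, -0.06, -0.9], [-0.72, -0.03, -0.46], [-0.4, -0.02, -0.26], [0.56, 0.02, 0.36]] + [[0.02, 0.16, -0.04], [-0.06, -0.52, 0.12], [0.15, 1.43, -0.33], [0.08, 0.76, -0.18]] + [[0.00, -0.00, -0.0],[-0.00, 0.00, 0.0],[-0.00, 0.00, 0.00],[0.00, -0.00, -0.0]]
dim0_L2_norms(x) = [1.74, 1.71, 1.17]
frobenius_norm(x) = 2.70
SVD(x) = [[-0.82,0.09,0.56],[-0.42,-0.31,-0.64],[-0.23,0.84,-0.44],[0.32,0.44,0.28]] @ diag([2.05073741355513, 1.759479446247659, 0.0028528717542181635]) @ [[0.84,0.03,0.54], [0.1,0.97,-0.23], [0.53,-0.25,-0.81]]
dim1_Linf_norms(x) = [1.39, 0.78, 1.41, 0.78]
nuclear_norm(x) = 3.81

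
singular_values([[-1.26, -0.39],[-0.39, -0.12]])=[1.38, 0.0]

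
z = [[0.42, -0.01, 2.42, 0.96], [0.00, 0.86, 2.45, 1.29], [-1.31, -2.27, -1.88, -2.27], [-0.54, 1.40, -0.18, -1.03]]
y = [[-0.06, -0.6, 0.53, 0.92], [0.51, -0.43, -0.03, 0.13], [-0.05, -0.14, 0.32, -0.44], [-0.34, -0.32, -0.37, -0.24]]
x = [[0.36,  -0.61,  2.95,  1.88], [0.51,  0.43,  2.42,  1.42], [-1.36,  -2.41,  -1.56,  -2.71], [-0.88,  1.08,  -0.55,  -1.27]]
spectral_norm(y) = 1.28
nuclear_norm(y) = 3.05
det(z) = -6.75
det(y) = -0.26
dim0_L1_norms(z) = [2.27, 4.54, 6.93, 5.55]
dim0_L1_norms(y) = [0.96, 1.49, 1.25, 1.73]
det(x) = 4.73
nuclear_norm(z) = 9.28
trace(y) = -0.41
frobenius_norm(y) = 1.64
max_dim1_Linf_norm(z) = 2.45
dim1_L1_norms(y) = [2.11, 1.1, 0.95, 1.27]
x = z + y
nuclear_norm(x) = 10.06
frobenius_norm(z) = 5.85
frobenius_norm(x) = 6.51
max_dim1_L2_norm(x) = 4.18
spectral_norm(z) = 5.22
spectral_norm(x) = 5.75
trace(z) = -1.63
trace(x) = -2.04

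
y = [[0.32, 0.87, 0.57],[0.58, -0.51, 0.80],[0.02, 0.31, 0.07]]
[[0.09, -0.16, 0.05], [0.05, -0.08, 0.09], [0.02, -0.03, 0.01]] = y@ [[0.08, -0.14, -0.17], [0.05, -0.09, -0.02], [0.04, -0.06, 0.22]]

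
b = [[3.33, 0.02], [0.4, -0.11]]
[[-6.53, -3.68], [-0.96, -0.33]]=b@[[-1.97, -1.10], [1.55, -1.01]]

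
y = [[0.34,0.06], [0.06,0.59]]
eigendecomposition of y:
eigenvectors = [[-0.98, -0.22], [0.22, -0.98]]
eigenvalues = [0.33, 0.6]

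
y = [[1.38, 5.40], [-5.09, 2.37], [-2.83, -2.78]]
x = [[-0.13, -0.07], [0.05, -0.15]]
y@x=[[0.09, -0.91], [0.78, 0.0], [0.23, 0.62]]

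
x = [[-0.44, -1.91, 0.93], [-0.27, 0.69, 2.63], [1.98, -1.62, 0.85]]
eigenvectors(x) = [[-0.83+0.00j, (0.09-0.4j), (0.09+0.4j)],[-0.44+0.00j, (-0.66+0j), (-0.66-0j)],[(0.34+0j), -0.19-0.60j, -0.19+0.60j]]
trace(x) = 1.10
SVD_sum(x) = [[0.57, -0.99, 1.21], [0.48, -0.84, 1.03], [0.77, -1.34, 1.64]] + [[0.14, -0.2, -0.23], [-0.96, 1.40, 1.59], [0.50, -0.73, -0.83]] + [[-1.14, -0.72, -0.05], [0.21, 0.13, 0.01], [0.71, 0.45, 0.03]]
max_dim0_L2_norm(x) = 2.92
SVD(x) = [[0.53, -0.13, -0.84],[0.45, 0.88, 0.15],[0.72, -0.46, 0.52]] @ diag([3.139434094895258, 2.6422976478483364, 1.613076781800651]) @ [[0.34, -0.59, 0.73],[-0.41, 0.60, 0.68],[0.84, 0.53, 0.04]]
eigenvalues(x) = [(-1.85+0j), (1.47+2.25j), (1.47-2.25j)]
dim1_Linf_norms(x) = [1.91, 2.63, 1.98]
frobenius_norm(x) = 4.41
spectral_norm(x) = 3.14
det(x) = -13.38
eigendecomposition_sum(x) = [[-1.27+0.00j, (-0.42+0j), 0.85-0.00j],[-0.68+0.00j, (-0.22+0j), 0.45-0.00j],[(0.53-0j), 0.17-0.00j, -0.35+0.00j]] + [[(0.42+0.23j), (-0.75+0.12j), 0.04+0.71j], [0.21-0.73j, 0.46+1.12j, 1.09-0.32j], [0.73-0.02j, (-0.9+0.74j), (0.6+0.91j)]] + [[(0.42-0.23j), -0.75-0.12j, 0.04-0.71j],[(0.21+0.73j), (0.46-1.12j), 1.09+0.32j],[0.73+0.02j, (-0.9-0.74j), 0.60-0.91j]]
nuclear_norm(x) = 7.39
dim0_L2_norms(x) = [2.05, 2.6, 2.92]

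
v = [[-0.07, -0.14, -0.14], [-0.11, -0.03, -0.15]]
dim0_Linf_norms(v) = [0.11, 0.14, 0.15]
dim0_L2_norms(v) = [0.13, 0.14, 0.21]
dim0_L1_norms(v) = [0.18, 0.17, 0.29]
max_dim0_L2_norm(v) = 0.21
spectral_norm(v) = 0.27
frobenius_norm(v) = 0.28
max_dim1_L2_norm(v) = 0.21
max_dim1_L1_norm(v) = 0.35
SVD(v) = [[-0.75, -0.66], [-0.66, 0.75]] @ diag([0.27014776167853005, 0.0813645307248811]) @ [[0.46, 0.46, 0.76], [-0.45, 0.86, -0.25]]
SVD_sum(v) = [[-0.09, -0.09, -0.15], [-0.08, -0.08, -0.13]] + [[0.02,-0.05,0.01], [-0.03,0.05,-0.02]]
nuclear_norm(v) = 0.35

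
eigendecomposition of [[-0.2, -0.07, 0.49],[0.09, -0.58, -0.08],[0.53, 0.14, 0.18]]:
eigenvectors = [[(0.56+0j), (0.03+0.58j), (0.03-0.58j)], [(-0.01+0j), (0.68+0j), 0.68-0.00j], [0.83+0.00j, (-0.08-0.43j), -0.08+0.43j]]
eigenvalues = [(0.53+0j), (-0.57+0.13j), (-0.57-0.13j)]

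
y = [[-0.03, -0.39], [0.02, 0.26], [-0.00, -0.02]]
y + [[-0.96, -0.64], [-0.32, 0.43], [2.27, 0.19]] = [[-0.99, -1.03], [-0.30, 0.69], [2.27, 0.17]]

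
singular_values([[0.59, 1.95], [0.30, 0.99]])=[2.28, 0.0]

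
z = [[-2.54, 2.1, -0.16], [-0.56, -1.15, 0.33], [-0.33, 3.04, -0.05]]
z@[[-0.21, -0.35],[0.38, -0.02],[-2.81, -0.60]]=[[1.78, 0.94], [-1.25, 0.02], [1.36, 0.08]]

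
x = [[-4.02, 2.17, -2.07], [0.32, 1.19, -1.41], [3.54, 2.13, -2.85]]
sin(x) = [[0.72, -3.26, 3.7], [-2.79, 0.81, -0.63], [-8.74, 4.50, -4.25]]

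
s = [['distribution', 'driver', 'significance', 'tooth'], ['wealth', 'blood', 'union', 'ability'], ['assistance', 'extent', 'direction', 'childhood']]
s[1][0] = 'wealth'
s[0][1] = 'driver'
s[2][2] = 'direction'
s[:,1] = ['driver', 'blood', 'extent']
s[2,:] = ['assistance', 'extent', 'direction', 'childhood']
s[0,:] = ['distribution', 'driver', 'significance', 'tooth']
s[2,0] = 'assistance'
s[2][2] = 'direction'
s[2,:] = ['assistance', 'extent', 'direction', 'childhood']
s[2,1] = 'extent'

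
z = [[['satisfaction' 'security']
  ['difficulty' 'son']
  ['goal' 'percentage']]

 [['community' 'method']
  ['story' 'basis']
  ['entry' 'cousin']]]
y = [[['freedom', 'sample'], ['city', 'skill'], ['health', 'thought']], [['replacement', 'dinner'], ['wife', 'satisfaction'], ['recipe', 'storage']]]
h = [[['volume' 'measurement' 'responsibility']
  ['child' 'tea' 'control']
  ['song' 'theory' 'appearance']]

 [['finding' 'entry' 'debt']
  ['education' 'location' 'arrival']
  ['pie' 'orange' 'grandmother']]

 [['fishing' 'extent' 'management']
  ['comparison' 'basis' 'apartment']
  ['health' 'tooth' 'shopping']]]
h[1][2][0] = 'pie'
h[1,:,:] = [['finding', 'entry', 'debt'], ['education', 'location', 'arrival'], ['pie', 'orange', 'grandmother']]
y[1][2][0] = 'recipe'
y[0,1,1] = 'skill'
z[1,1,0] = 'story'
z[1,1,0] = 'story'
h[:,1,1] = ['tea', 'location', 'basis']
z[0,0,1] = 'security'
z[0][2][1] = 'percentage'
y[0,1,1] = 'skill'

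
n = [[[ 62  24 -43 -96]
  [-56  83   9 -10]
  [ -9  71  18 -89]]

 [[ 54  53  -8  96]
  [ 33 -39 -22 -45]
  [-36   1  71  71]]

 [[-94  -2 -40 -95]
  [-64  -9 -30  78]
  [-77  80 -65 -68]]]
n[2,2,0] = -77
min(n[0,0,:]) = -96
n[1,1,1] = -39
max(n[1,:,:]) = 96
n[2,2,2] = -65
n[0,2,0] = -9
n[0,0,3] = -96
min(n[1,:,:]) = -45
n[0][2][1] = 71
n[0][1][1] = 83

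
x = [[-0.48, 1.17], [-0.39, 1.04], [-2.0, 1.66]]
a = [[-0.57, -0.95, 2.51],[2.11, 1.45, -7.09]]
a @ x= [[-4.38,  2.51], [12.60,  -7.79]]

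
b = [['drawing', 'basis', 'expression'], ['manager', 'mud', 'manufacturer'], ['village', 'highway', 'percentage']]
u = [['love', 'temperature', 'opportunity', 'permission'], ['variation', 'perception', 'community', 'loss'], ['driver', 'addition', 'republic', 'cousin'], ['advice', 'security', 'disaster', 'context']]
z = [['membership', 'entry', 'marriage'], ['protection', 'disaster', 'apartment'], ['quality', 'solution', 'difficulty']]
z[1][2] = 'apartment'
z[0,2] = 'marriage'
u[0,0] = 'love'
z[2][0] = 'quality'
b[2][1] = 'highway'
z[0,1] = 'entry'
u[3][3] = 'context'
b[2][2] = 'percentage'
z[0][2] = 'marriage'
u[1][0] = 'variation'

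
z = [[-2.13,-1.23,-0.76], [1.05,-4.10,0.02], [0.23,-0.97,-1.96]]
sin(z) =[[-1.04, 1.49, 0.51], [-1.15, 1.14, -0.18], [-0.35, 0.97, -0.91]]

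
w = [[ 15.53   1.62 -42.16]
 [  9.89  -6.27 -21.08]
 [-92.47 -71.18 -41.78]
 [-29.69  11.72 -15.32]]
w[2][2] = -41.78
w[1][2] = -21.08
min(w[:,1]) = -71.18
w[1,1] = -6.27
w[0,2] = -42.16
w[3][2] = -15.32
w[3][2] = -15.32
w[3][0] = -29.69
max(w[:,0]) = 15.53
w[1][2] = -21.08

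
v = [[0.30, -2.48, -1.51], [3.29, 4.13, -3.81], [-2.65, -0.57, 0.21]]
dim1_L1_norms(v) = [4.29, 11.23, 3.43]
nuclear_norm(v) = 11.60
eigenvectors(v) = [[(0.31-0.38j), (0.31+0.38j), 0.63+0.00j], [-0.83+0.00j, -0.83-0.00j, (0.14+0j)], [0.09+0.24j, 0.09-0.24j, (0.77+0j)]]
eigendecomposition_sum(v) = [[(0.49+1.69j), -1.05+0.73j, -0.22-1.52j], [1.72-2.46j, 2.11+0.62j, -1.79+1.91j], [-0.91-0.22j, (-0.06-0.68j), 0.76+0.30j]] + [[0.49-1.69j, (-1.05-0.73j), (-0.22+1.52j)], [1.72+2.46j, 2.11-0.62j, (-1.79-1.91j)], [(-0.91+0.22j), (-0.06+0.68j), (0.76-0.3j)]] + [[(-0.68+0j), -0.37-0.00j, (-1.08-0j)],[-0.15+0.00j, (-0.08-0j), -0.23-0.00j],[(-0.83+0j), (-0.45-0j), (-1.31-0j)]]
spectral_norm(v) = 6.81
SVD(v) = [[0.09, -0.98, -0.16],  [-0.95, -0.04, -0.30],  [0.29, 0.18, -0.94]] @ diag([6.808539091518865, 2.8856460365875605, 1.9041907443284138]) @ [[-0.57, -0.64, 0.52], [-0.31, 0.75, 0.58], [0.76, -0.17, 0.63]]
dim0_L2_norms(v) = [4.24, 4.85, 4.1]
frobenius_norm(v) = 7.64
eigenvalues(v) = [(3.36+2.61j), (3.36-2.61j), (-2.07+0j)]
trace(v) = 4.64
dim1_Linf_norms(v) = [2.48, 4.13, 2.65]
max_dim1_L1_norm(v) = 11.23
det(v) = -37.41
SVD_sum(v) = [[-0.35,-0.39,0.32], [3.69,4.12,-3.38], [-1.13,-1.26,1.03]] + [[0.88, -2.14, -1.64], [0.03, -0.08, -0.07], [-0.16, 0.39, 0.3]] + [[-0.23,0.05,-0.19], [-0.44,0.1,-0.36], [-1.36,0.30,-1.12]]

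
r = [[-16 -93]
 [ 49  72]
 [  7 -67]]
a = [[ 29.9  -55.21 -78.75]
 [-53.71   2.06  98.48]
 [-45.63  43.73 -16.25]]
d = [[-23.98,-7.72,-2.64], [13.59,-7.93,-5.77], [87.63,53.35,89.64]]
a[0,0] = 29.9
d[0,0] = -23.98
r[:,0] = [-16, 49, 7]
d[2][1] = 53.35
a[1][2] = 98.48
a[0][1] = -55.21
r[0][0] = -16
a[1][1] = 2.06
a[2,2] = -16.25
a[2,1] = 43.73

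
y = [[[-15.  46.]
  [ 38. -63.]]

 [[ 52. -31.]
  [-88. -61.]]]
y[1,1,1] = -61.0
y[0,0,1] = 46.0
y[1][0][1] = -31.0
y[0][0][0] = -15.0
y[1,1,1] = -61.0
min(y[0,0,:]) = -15.0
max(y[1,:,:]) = 52.0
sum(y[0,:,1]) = -17.0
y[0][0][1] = 46.0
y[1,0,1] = -31.0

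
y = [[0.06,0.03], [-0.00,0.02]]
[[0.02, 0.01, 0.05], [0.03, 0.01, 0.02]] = y @ [[-0.37,-0.07,0.36], [1.28,0.54,1.05]]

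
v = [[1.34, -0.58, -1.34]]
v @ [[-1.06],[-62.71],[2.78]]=[[31.23]]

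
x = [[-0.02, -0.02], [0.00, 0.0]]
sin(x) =[[-0.02, -0.02], [0.0, 0.0]]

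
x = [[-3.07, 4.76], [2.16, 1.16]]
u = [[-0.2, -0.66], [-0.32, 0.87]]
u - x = [[2.87, -5.42], [-2.48, -0.29]]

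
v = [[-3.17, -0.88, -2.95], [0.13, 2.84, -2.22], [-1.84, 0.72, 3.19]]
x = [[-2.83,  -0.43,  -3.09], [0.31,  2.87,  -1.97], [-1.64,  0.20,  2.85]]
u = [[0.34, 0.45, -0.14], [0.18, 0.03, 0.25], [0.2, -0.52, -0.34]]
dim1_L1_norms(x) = [6.35, 5.15, 4.69]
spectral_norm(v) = 4.98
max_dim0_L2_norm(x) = 4.64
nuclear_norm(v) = 11.54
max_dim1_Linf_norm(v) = 3.19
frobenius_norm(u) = 0.93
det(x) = -40.01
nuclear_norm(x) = 10.67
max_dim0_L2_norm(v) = 4.88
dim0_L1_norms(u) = [0.72, 1.0, 0.73]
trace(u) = 0.03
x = v + u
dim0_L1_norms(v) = [5.14, 4.44, 8.36]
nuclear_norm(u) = 1.51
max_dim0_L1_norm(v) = 8.36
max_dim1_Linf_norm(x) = 3.09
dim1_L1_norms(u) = [0.93, 0.46, 1.06]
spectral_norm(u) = 0.72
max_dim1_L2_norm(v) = 4.42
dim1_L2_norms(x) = [4.21, 3.49, 3.29]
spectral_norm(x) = 4.82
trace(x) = 2.89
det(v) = -52.71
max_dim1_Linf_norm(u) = 0.52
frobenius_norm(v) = 6.83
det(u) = 0.10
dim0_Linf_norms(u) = [0.34, 0.52, 0.34]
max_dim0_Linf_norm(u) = 0.52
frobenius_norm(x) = 6.39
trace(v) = 2.86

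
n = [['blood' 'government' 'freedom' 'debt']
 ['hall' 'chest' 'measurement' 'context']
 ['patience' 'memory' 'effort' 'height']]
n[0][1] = 'government'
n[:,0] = ['blood', 'hall', 'patience']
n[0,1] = 'government'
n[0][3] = 'debt'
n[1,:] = ['hall', 'chest', 'measurement', 'context']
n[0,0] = 'blood'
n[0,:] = ['blood', 'government', 'freedom', 'debt']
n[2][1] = 'memory'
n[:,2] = ['freedom', 'measurement', 'effort']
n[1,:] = ['hall', 'chest', 'measurement', 'context']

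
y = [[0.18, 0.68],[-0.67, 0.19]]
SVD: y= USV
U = [[0.86, 0.5], [0.50, -0.86]]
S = [0.71, 0.69]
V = [[-0.26, 0.97], [0.97, 0.26]]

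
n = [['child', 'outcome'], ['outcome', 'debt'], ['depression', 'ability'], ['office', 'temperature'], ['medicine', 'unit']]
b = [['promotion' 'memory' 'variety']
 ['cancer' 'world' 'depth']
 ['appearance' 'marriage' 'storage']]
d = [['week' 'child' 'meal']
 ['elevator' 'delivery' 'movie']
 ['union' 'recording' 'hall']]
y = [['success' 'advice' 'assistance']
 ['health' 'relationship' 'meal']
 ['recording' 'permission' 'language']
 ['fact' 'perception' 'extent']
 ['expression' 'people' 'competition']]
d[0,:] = ['week', 'child', 'meal']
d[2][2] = 'hall'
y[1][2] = 'meal'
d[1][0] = 'elevator'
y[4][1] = 'people'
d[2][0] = 'union'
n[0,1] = 'outcome'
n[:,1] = ['outcome', 'debt', 'ability', 'temperature', 'unit']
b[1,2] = 'depth'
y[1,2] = 'meal'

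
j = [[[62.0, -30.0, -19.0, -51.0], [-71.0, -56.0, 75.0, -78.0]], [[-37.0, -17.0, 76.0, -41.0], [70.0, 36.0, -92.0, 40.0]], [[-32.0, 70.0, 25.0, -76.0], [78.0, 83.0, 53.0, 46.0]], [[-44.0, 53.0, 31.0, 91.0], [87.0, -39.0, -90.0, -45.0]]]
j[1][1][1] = 36.0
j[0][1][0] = -71.0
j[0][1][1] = -56.0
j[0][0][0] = 62.0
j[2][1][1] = 83.0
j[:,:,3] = [[-51.0, -78.0], [-41.0, 40.0], [-76.0, 46.0], [91.0, -45.0]]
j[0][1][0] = -71.0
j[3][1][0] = 87.0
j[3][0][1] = 53.0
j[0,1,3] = -78.0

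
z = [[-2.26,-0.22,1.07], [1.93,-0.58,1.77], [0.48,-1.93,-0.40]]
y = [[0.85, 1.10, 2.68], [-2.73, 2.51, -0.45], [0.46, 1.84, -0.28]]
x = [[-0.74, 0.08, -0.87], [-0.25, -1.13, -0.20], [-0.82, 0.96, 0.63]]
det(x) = 1.43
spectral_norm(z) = 3.11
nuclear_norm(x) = 3.57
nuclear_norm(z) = 7.09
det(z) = -12.29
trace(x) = -1.24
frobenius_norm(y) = 5.17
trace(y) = 3.08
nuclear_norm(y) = 8.43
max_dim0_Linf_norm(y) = 2.73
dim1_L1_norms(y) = [4.63, 5.69, 2.58]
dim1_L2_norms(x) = [1.14, 1.17, 1.41]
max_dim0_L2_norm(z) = 3.01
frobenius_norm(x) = 2.16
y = z @ x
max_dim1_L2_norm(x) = 1.41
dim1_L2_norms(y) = [3.02, 3.74, 1.92]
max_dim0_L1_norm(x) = 2.17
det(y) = -17.52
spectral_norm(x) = 1.65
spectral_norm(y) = 3.88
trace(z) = -3.24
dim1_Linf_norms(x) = [0.87, 1.13, 0.96]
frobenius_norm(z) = 4.20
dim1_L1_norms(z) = [3.55, 4.28, 2.81]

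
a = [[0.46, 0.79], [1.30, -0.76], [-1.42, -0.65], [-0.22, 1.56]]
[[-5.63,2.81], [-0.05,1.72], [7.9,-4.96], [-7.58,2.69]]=a @ [[-3.14,2.54], [-5.30,2.08]]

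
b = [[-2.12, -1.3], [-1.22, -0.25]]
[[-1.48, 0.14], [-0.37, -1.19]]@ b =[[2.97, 1.89], [2.24, 0.78]]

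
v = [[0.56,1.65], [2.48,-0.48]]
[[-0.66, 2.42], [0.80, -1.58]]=v@[[0.23,-0.33],[-0.48,1.58]]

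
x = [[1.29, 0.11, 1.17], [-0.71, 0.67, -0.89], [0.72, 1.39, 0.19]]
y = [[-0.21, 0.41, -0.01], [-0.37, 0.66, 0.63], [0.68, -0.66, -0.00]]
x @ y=[[0.48, -0.17, 0.06], [-0.7, 0.74, 0.43], [-0.54, 1.09, 0.87]]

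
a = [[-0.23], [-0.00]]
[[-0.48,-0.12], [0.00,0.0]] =a@ [[2.08, 0.51]]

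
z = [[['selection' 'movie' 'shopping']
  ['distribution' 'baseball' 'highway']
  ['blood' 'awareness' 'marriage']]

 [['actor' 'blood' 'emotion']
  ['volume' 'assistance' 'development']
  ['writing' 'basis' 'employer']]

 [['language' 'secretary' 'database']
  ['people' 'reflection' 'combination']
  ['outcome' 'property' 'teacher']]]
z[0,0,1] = 'movie'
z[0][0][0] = 'selection'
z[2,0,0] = 'language'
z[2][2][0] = 'outcome'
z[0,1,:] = ['distribution', 'baseball', 'highway']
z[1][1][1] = 'assistance'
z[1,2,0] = 'writing'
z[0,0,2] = 'shopping'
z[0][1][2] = 'highway'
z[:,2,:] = [['blood', 'awareness', 'marriage'], ['writing', 'basis', 'employer'], ['outcome', 'property', 'teacher']]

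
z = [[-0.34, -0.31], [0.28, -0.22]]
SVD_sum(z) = [[-0.39, -0.23], [0.11, 0.07]] + [[0.05, -0.08], [0.17, -0.29]]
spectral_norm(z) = 0.47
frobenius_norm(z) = 0.58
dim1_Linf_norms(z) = [0.34, 0.28]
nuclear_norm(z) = 0.81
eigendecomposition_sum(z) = [[-0.17+0.12j, -0.16-0.15j], [0.14+0.14j, (-0.11+0.17j)]] + [[(-0.17-0.12j), (-0.16+0.15j)], [0.14-0.14j, -0.11-0.17j]]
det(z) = 0.16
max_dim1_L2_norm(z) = 0.46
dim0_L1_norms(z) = [0.62, 0.53]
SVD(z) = [[-0.96,  0.28], [0.28,  0.96]] @ diag([0.4685713070161699, 0.34487813824764]) @ [[0.86, 0.50],[0.50, -0.86]]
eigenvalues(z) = [(-0.28+0.29j), (-0.28-0.29j)]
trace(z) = -0.56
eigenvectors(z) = [[0.72+0.00j, 0.72-0.00j], [(-0.14-0.67j), (-0.14+0.67j)]]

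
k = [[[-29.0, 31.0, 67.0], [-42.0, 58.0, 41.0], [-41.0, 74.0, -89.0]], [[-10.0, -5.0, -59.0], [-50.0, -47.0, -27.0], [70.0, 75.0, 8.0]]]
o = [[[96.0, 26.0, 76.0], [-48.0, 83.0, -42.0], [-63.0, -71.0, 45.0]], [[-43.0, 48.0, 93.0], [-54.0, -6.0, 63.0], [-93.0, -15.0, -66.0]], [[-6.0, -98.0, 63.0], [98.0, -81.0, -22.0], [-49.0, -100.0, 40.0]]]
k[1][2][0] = 70.0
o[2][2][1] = -100.0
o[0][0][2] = 76.0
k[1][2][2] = 8.0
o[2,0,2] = 63.0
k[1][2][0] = 70.0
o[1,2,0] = -93.0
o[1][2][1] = -15.0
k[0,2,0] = -41.0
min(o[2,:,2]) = -22.0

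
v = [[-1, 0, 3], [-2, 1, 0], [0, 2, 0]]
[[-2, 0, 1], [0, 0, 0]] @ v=[[2, 2, -6], [0, 0, 0]]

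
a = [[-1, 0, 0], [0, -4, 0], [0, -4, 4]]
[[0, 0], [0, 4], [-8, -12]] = a @ [[0, 0], [0, -1], [-2, -4]]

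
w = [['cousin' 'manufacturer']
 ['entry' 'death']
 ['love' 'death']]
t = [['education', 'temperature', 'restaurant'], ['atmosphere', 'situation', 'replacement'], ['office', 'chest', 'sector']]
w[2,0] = 'love'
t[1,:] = ['atmosphere', 'situation', 'replacement']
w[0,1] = 'manufacturer'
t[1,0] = 'atmosphere'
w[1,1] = 'death'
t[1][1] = 'situation'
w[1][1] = 'death'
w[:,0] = ['cousin', 'entry', 'love']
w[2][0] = 'love'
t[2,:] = ['office', 'chest', 'sector']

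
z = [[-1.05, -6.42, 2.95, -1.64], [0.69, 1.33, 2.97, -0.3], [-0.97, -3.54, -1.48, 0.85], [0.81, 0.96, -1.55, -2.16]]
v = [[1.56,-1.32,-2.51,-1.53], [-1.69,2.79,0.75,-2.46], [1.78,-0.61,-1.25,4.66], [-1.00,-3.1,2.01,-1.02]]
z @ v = [[16.10, -13.24, -9.16, 32.82], [4.42, 1.92, -5.05, 9.82], [0.98, -10.33, 3.34, 2.43], [-0.96, 9.25, -3.72, -8.62]]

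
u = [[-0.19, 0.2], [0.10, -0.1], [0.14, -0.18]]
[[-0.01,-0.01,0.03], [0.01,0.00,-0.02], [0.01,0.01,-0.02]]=u@[[0.02, 0.0, -0.16], [-0.05, -0.03, 0.01]]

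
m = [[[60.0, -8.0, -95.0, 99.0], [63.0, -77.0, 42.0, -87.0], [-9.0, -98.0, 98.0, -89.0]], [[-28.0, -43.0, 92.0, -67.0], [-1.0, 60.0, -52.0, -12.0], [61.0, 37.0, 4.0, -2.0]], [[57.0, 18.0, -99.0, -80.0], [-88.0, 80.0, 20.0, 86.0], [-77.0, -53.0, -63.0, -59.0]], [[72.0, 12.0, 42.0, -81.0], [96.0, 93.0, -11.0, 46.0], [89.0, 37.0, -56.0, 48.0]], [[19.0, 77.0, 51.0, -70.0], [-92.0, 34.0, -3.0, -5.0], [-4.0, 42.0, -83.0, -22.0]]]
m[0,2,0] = -9.0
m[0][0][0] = 60.0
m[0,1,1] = -77.0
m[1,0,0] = -28.0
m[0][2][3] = -89.0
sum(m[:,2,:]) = -199.0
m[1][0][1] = -43.0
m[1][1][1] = 60.0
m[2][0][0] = 57.0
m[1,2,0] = 61.0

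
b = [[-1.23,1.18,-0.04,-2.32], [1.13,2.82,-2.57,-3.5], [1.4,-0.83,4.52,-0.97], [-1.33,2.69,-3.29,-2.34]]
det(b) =-19.342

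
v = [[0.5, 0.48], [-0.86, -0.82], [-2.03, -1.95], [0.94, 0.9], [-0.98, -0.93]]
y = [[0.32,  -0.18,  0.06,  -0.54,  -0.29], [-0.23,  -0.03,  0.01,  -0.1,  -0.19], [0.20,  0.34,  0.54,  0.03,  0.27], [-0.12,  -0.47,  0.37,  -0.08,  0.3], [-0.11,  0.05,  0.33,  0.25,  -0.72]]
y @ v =[[-0.03, -0.03],[-0.02, -0.02],[-1.52, -1.46],[-0.78, -0.74],[0.17, 0.16]]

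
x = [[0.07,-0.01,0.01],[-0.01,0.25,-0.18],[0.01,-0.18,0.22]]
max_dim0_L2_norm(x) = 0.31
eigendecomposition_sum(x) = [[0.00, -0.01, 0.01], [-0.01, 0.22, -0.21], [0.01, -0.21, 0.19]] + [[0.07, 0.00, 0.0], [0.00, 0.00, 0.00], [0.00, 0.00, 0.0]] + [[0.0,-0.00,-0.0], [-0.00,0.02,0.03], [-0.0,0.03,0.03]]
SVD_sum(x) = [[0.0, -0.01, 0.01], [-0.01, 0.22, -0.21], [0.01, -0.21, 0.19]] + [[0.07, 0.0, 0.0],  [0.00, 0.0, 0.00],  [0.00, 0.00, 0.00]] + [[0.0, -0.0, -0.0], [-0.0, 0.02, 0.03], [-0.0, 0.03, 0.03]]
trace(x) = 0.54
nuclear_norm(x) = 0.54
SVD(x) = [[-0.04, -1.0, -0.04], [0.74, -0.06, 0.68], [-0.68, -0.00, 0.74]] @ diag([0.41620062222765847, 0.06944618108123839, 0.054353196691103126]) @ [[-0.04, 0.74, -0.68], [-1.00, -0.06, -0.00], [-0.04, 0.68, 0.74]]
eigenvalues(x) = [0.42, 0.07, 0.05]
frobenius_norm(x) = 0.43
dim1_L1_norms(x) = [0.09, 0.44, 0.41]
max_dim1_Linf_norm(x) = 0.25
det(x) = 0.00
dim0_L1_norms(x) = [0.09, 0.44, 0.41]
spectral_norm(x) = 0.42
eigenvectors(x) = [[0.04, -1.0, -0.04],[-0.74, -0.06, 0.68],[0.68, -0.0, 0.74]]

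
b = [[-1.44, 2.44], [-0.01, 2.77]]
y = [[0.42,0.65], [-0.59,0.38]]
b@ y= [[-2.04, -0.01],[-1.64, 1.05]]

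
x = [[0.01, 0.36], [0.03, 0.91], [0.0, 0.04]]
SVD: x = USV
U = [[0.37, -0.74], [0.93, 0.32], [0.04, -0.6]]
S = [0.98, 0.0]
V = [[0.03, 1.00], [1.0, -0.03]]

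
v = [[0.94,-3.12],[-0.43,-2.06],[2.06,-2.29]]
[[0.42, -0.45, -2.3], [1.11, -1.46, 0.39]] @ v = [[-4.15, 4.88],[2.47, -1.35]]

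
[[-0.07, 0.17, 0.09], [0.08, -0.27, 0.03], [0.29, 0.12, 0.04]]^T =[[-0.07, 0.08, 0.29], [0.17, -0.27, 0.12], [0.09, 0.03, 0.04]]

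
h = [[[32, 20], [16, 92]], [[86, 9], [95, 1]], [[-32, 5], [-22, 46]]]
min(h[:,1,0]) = -22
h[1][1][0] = 95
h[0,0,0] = 32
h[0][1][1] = 92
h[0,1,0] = 16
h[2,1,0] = -22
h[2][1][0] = -22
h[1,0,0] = 86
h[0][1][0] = 16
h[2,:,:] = [[-32, 5], [-22, 46]]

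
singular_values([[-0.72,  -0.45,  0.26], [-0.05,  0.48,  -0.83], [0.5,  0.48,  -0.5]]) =[1.4, 0.69, 0.02]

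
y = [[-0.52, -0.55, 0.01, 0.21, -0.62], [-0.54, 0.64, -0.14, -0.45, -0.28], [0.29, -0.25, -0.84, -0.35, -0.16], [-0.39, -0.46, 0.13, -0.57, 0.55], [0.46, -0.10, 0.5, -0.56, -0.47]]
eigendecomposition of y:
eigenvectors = [[(-0.32+0j), (-0.2+0.43j), (-0.2-0.43j), -0.13-0.45j, (-0.13+0.45j)], [(0.9+0j), 0.02+0.05j, 0.02-0.05j, (0.06-0.29j), 0.06+0.29j], [-0.12+0.00j, 0.19+0.24j, 0.19-0.24j, (0.64+0j), 0.64-0.00j], [-0.24+0.00j, (-0.08-0.5j), -0.08+0.50j, 0.20-0.41j, (0.2+0.41j)], [-0.11+0.00j, (0.64+0j), 0.64-0.00j, (-0.21-0.18j), -0.21+0.18j]]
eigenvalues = [(1+0j), (-0.4+0.92j), (-0.4-0.92j), (-0.98+0.18j), (-0.98-0.18j)]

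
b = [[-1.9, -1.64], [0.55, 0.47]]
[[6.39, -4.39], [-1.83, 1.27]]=b@[[-0.41, 2.52], [-3.42, -0.24]]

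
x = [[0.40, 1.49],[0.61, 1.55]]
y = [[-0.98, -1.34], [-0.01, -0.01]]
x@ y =[[-0.41, -0.55], [-0.61, -0.83]]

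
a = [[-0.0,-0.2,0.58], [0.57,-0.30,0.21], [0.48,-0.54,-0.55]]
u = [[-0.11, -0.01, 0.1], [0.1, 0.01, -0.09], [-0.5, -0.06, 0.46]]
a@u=[[-0.31,-0.04,0.28], [-0.20,-0.02,0.18], [0.17,0.02,-0.16]]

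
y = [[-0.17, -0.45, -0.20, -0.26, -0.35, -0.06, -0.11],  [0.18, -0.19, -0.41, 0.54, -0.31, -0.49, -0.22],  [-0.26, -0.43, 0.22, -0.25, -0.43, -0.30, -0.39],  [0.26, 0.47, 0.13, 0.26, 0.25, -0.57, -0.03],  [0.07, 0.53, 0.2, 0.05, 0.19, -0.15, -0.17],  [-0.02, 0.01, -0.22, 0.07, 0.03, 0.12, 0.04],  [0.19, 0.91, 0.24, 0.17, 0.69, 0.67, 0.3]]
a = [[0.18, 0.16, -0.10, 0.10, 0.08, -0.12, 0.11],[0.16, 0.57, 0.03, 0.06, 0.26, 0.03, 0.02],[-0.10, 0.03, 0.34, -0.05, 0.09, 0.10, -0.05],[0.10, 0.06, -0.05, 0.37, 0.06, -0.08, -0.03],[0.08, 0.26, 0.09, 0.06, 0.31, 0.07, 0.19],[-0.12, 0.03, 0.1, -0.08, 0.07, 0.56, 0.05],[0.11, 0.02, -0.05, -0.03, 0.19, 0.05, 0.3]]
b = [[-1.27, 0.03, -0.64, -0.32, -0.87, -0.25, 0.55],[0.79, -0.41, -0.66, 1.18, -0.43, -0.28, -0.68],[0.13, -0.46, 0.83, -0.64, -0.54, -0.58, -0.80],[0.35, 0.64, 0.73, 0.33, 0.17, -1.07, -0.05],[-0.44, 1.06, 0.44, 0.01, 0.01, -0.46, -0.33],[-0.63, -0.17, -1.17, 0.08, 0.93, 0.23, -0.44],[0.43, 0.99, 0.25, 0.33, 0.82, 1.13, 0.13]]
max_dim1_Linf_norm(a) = 0.57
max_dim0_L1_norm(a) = 1.13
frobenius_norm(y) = 2.32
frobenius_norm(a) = 1.25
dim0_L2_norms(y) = [0.49, 1.32, 0.65, 0.72, 0.99, 1.07, 0.58]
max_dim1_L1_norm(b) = 4.43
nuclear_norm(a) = 2.64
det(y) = -0.00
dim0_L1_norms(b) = [4.04, 3.76, 4.72, 2.89, 3.77, 4.0, 2.98]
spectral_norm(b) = 2.37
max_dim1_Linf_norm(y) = 0.91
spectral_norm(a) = 0.85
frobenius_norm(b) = 4.43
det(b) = 0.04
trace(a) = 2.63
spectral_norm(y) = 1.86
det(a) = -0.00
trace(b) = -0.15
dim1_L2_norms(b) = [1.8, 1.83, 1.61, 1.53, 1.35, 1.71, 1.82]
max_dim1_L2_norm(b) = 1.83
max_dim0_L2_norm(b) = 1.92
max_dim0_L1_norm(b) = 4.72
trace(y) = 0.73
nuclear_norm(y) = 4.29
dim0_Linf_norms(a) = [0.18, 0.57, 0.34, 0.37, 0.31, 0.56, 0.3]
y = b @ a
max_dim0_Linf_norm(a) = 0.57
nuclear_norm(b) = 10.26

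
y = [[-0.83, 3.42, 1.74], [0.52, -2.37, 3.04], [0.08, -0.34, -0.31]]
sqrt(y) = [[0.53j, 0.00-1.44j, -3.76j], [0.00-0.29j, 0.00+1.49j, -1.92j], [0.00-0.03j, 0.14j, 0.00+0.66j]]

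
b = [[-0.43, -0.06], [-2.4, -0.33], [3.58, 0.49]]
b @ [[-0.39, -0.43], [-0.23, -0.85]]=[[0.18,  0.24],[1.01,  1.31],[-1.51,  -1.96]]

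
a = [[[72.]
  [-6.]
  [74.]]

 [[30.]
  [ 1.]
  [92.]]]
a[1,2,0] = 92.0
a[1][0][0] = 30.0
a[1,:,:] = [[30.0], [1.0], [92.0]]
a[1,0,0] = 30.0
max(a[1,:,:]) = 92.0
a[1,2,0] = 92.0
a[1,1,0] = 1.0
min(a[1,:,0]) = 1.0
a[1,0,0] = 30.0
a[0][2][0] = 74.0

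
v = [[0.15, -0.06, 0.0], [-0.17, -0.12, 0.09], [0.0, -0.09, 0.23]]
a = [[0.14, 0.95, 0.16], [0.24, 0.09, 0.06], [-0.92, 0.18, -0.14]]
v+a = [[0.29, 0.89, 0.16],[0.07, -0.03, 0.15],[-0.92, 0.09, 0.09]]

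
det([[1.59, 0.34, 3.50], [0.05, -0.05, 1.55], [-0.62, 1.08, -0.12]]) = -2.896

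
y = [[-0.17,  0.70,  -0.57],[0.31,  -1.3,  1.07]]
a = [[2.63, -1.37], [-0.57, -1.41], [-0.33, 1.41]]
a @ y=[[-0.87, 3.62, -2.96], [-0.34, 1.43, -1.18], [0.49, -2.06, 1.70]]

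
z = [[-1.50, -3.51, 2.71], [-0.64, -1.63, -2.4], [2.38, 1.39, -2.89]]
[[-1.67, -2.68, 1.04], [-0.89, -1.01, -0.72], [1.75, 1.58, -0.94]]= z @ [[0.65, 0.23, 0.04],[0.23, 0.62, -0.06],[0.04, -0.06, 0.33]]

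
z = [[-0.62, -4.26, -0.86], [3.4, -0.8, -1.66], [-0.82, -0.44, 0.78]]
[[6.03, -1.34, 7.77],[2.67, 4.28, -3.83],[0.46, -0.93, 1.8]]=z @ [[0.57, 1.43, -1.61],[-1.56, 0.04, -1.54],[0.31, 0.33, -0.25]]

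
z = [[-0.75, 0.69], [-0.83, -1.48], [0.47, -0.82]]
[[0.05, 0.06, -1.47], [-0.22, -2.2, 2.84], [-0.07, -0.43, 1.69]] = z @ [[0.05, 0.85, 0.13], [0.12, 1.01, -1.99]]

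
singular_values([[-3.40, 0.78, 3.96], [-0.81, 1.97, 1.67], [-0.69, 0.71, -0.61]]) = [5.71, 1.7, 1.02]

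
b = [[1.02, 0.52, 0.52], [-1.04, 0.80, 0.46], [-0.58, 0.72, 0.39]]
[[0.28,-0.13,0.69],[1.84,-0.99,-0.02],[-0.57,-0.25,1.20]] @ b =[[0.02, 0.54, 0.35], [2.92, 0.15, 0.49], [-1.02, 0.37, 0.06]]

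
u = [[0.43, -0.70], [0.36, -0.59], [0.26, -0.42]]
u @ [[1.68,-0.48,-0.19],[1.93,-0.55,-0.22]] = [[-0.63, 0.18, 0.07], [-0.53, 0.15, 0.06], [-0.37, 0.11, 0.04]]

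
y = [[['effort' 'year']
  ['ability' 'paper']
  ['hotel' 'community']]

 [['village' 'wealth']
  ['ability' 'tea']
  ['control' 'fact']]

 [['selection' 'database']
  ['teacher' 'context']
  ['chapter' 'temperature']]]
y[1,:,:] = [['village', 'wealth'], ['ability', 'tea'], ['control', 'fact']]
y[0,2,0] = 'hotel'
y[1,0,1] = 'wealth'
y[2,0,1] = 'database'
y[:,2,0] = ['hotel', 'control', 'chapter']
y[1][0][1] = 'wealth'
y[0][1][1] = 'paper'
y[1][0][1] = 'wealth'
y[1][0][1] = 'wealth'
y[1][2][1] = 'fact'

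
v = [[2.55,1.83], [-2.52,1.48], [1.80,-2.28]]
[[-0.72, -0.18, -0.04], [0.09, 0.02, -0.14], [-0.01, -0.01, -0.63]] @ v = [[-1.45, -1.49], [-0.07, 0.51], [-1.13, 1.4]]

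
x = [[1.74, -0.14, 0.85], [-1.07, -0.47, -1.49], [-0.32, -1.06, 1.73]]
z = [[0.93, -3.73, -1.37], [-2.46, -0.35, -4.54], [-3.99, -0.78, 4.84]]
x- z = [[0.81, 3.59, 2.22],[1.39, -0.12, 3.05],[3.67, -0.28, -3.11]]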